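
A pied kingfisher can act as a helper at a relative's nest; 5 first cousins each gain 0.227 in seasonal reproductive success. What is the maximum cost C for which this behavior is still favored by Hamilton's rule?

0.141875

r to a first cousin = 0.125 (first cousins share one grandparent pair — two paths of length 4: r = 2·(1/2)^4 = 1/8).
Hamilton's rule: n·r·B > C, so the trait is favored while C < n·r·B = 5·0.125·0.227 = 0.141875.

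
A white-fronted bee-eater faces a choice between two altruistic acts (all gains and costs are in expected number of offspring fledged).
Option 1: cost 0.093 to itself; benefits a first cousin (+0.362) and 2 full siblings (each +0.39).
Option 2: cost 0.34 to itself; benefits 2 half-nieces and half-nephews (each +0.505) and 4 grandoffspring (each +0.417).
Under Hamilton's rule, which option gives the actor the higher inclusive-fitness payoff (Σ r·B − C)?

Option 1: r to a first cousin = 0.125.
Option 1: r to a full sibling = 0.5.
Option 1: Σ r·B − C = (1·0.125·0.362 + 2·0.5·0.39) − 0.093 = 0.34225.
Option 2: r to a half-niece or half-nephew = 0.125.
Option 2: r to a grandoffspring = 0.25.
Option 2: Σ r·B − C = (2·0.125·0.505 + 4·0.25·0.417) − 0.34 = 0.20325.
Option 1 has the higher net inclusive-fitness payoff.

Option 1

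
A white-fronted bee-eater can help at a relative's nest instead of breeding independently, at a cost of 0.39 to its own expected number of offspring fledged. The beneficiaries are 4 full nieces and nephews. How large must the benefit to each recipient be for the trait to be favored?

0.39

r to a full niece or nephew = 1/4 (full aunt/uncle↔niece/nephew: two paths of length 3 through the shared grandparent pair: r = 2·(1/2)^3 = 1/4).
Hamilton's rule with n recipients of equal r: n·r·B > C, so B > C/(n·r) = 0.39/(4·0.25) = 0.39.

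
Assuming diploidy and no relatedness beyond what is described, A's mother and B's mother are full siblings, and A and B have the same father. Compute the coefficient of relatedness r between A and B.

0.375

Wright's path rule: contributions from independent ancestry routes add.
A and B are related in two ways: first cousins through their mothers (r = 1/8) and half-sibs through their shared father (r = 1/4).
r = 1/8 + 1/4 = 0.375.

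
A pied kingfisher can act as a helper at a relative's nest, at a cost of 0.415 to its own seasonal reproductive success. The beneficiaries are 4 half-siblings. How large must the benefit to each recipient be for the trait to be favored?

0.415

r to a half-sibling = 0.25 (half-sibs share one parent — one path of length 2: r = (1/2)^2 = 1/4).
Hamilton's rule with n recipients of equal r: n·r·B > C, so B > C/(n·r) = 0.415/(4·0.25) = 0.415.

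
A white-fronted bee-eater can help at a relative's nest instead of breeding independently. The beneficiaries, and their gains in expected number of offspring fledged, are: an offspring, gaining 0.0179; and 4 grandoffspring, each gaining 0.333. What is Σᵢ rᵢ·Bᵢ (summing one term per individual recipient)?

0.34195

r to an offspring = 0.5 (one parent–offspring link: r = (1/2)^1 = 1/2).
r to a grandoffspring = 0.25 (two parent–offspring links: r = (1/2)^2 = 1/4).
Summing one r·B term per recipient: 1·0.5·0.0179 + 4·0.25·0.333 = 0.34195.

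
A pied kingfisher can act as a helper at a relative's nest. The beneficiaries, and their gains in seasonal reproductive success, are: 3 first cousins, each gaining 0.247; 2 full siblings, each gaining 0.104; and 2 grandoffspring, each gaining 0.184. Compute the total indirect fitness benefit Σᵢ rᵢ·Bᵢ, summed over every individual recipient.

r to a first cousin = 1/8 (first cousins share one grandparent pair — two paths of length 4: r = 2·(1/2)^4 = 1/8).
r to a full sibling = 0.5 (full sibs share both parents — two paths of length 2: r = 2·(1/2)^2 = 1/2).
r to a grandoffspring = 1/4 (two parent–offspring links: r = (1/2)^2 = 1/4).
Summing one r·B term per recipient: 3·0.125·0.247 + 2·0.5·0.104 + 2·0.25·0.184 = 0.288625.

0.288625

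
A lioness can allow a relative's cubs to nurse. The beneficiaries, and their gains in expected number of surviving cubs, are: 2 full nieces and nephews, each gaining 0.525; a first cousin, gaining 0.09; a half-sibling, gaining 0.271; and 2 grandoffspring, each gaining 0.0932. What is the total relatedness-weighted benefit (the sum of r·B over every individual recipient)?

r to a full niece or nephew = 1/4 (full aunt/uncle↔niece/nephew: two paths of length 3 through the shared grandparent pair: r = 2·(1/2)^3 = 1/4).
r to a first cousin = 0.125 (first cousins share one grandparent pair — two paths of length 4: r = 2·(1/2)^4 = 1/8).
r to a half-sibling = 0.25 (half-sibs share one parent — one path of length 2: r = (1/2)^2 = 1/4).
r to a grandoffspring = 1/4 (two parent–offspring links: r = (1/2)^2 = 1/4).
Summing one r·B term per recipient: 2·0.25·0.525 + 1·0.125·0.09 + 1·0.25·0.271 + 2·0.25·0.0932 = 0.3881.

0.3881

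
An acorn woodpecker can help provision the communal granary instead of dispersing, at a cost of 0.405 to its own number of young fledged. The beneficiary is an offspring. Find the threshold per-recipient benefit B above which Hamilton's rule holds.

r to an offspring = 1/2 (one parent–offspring link: r = (1/2)^1 = 1/2).
Hamilton's rule with n recipients of equal r: n·r·B > C, so B > C/(n·r) = 0.405/(1·0.5) = 0.81.

0.81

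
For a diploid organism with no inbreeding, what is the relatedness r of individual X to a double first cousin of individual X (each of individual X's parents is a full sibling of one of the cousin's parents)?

Each parent–offspring link contributes a factor of 1/2, and independent paths through distinct common ancestors add.
Double first cousins share both grandparent pairs — four paths of length 4: r = 4·(1/2)^4 = 1/4.

0.25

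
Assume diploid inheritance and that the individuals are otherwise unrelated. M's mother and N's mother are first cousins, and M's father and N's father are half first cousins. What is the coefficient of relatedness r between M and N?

Independent pedigree routes through distinct common ancestors add.
M and N are related in two ways: second cousins through their mothers (r = 1/32) and half second cousins through their fathers (r = 1/64).
r = 1/32 + 1/64 = 3/64 = 0.046875.

0.046875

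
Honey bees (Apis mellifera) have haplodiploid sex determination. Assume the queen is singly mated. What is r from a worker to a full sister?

Haplodiploid full sisters inherit their father's entire haploid genome identically (contributing 1/2) and on average half of their mother's contribution (1/2 · 1/2 = 1/4); r = 1/2 + 1/4 = 3/4.

0.75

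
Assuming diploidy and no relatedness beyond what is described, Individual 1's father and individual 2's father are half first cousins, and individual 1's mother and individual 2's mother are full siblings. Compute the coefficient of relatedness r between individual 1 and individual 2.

Independent pedigree routes through distinct common ancestors add.
Individual 1 and individual 2 are related in two ways: half second cousins through their fathers (r = 1/64) and first cousins through their mothers (r = 1/8).
r = 1/64 + 1/8 = 9/64 = 0.140625.

0.140625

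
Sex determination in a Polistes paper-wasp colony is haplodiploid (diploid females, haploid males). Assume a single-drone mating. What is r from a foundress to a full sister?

Haplodiploid full sisters inherit their father's entire haploid genome identically (contributing 1/2) and on average half of their mother's contribution (1/2 · 1/2 = 1/4); r = 1/2 + 1/4 = 3/4.

0.75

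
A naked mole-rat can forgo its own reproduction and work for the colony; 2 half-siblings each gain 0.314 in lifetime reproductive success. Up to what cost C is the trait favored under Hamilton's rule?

r to a half-sibling = 1/4 (half-sibs share one parent — one path of length 2: r = (1/2)^2 = 1/4).
Hamilton's rule: n·r·B > C, so the trait is favored while C < n·r·B = 2·0.25·0.314 = 0.157.

0.157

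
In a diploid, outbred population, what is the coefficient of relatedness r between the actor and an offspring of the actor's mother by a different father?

Each parent–offspring link contributes a factor of 1/2, and independent paths through distinct common ancestors add.
Half-sibs share one parent — one path of length 2: r = (1/2)^2 = 1/4.

0.25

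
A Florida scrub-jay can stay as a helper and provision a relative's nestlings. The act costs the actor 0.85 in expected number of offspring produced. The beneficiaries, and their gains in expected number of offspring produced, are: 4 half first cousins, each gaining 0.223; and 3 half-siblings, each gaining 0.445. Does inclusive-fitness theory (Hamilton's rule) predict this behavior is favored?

No

Hamilton's rule: the trait is favored when the sum of r·B over every recipient exceeds the actor's cost C.
r to a half first cousin = 1/16 (half first cousins share one grandparent — one path of length 4: r = (1/2)^4 = 1/16).
r to a half-sibling = 0.25 (half-sibs share one parent — one path of length 2: r = (1/2)^2 = 1/4).
Summing one r·B term per recipient: 4·0.0625·0.223 + 3·0.25·0.445 = 0.3895.
0.3895 < 0.85: the indirect benefit is less than the cost.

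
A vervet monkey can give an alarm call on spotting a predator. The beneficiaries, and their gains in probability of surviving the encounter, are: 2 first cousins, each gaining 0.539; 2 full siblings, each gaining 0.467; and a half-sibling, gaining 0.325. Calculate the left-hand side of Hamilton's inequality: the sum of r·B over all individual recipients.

0.683

r to a first cousin = 0.125 (first cousins share one grandparent pair — two paths of length 4: r = 2·(1/2)^4 = 1/8).
r to a full sibling = 1/2 (full sibs share both parents — two paths of length 2: r = 2·(1/2)^2 = 1/2).
r to a half-sibling = 0.25 (half-sibs share one parent — one path of length 2: r = (1/2)^2 = 1/4).
Summing one r·B term per recipient: 2·0.125·0.539 + 2·0.5·0.467 + 1·0.25·0.325 = 0.683.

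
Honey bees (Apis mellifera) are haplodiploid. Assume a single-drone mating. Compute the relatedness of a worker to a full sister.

0.75

Haplodiploid full sisters inherit their father's entire haploid genome identically (contributing 1/2) and on average half of their mother's contribution (1/2 · 1/2 = 1/4); r = 1/2 + 1/4 = 3/4.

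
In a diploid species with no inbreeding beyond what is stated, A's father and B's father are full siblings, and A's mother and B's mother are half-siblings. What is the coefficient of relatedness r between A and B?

0.1875

Relatedness sums over independent paths through distinct common ancestors.
A and B are related in two ways: first cousins through their fathers (r = 1/8) and half first cousins through their mothers (r = 1/16).
r = 1/8 + 1/16 = 0.1875.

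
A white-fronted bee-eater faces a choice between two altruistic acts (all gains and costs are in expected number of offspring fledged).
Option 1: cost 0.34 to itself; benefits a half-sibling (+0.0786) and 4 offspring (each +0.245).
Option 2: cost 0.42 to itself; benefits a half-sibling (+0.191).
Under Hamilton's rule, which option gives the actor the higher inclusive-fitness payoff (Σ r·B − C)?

Option 1: r to a half-sibling = 0.25.
Option 1: r to an offspring = 0.5.
Option 1: Σ r·B − C = (1·0.25·0.0786 + 4·0.5·0.245) − 0.34 = 0.16965.
Option 2: r to a half-sibling = 0.25.
Option 2: Σ r·B − C = (1·0.25·0.191) − 0.42 = -0.37225.
Option 1 has the higher net inclusive-fitness payoff.

Option 1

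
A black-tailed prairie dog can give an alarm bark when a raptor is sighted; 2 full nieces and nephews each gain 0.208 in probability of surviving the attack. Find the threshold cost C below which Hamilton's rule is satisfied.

r to a full niece or nephew = 0.25 (full aunt/uncle↔niece/nephew: two paths of length 3 through the shared grandparent pair: r = 2·(1/2)^3 = 1/4).
Hamilton's rule: n·r·B > C, so the trait is favored while C < n·r·B = 2·0.25·0.208 = 0.104.

0.104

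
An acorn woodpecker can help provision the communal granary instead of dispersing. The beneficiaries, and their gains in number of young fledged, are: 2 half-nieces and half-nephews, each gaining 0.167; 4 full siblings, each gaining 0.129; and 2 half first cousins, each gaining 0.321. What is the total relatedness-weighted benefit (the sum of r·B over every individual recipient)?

r to a half-niece or half-nephew = 0.125 (half-aunt/uncle↔niece/nephew: one path of length 3: r = (1/2)^3 = 1/8).
r to a full sibling = 0.5 (full sibs share both parents — two paths of length 2: r = 2·(1/2)^2 = 1/2).
r to a half first cousin = 0.0625 (half first cousins share one grandparent — one path of length 4: r = (1/2)^4 = 1/16).
Summing one r·B term per recipient: 2·0.125·0.167 + 4·0.5·0.129 + 2·0.0625·0.321 = 0.339875.

0.339875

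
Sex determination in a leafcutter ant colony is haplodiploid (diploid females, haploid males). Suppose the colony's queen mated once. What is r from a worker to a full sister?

0.75

Haplodiploid full sisters inherit their father's entire haploid genome identically (contributing 1/2) and on average half of their mother's contribution (1/2 · 1/2 = 1/4); r = 1/2 + 1/4 = 3/4.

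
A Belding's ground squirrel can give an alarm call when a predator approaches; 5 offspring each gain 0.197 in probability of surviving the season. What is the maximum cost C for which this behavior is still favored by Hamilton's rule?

r to an offspring = 1/2 (one parent–offspring link: r = (1/2)^1 = 1/2).
Hamilton's rule: n·r·B > C, so the trait is favored while C < n·r·B = 5·0.5·0.197 = 0.4925.

0.4925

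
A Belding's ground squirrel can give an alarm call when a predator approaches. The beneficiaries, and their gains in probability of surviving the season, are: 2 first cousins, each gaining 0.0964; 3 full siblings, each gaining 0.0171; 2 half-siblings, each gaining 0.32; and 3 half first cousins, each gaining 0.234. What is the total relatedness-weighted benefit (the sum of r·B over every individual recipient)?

r to a first cousin = 0.125 (first cousins share one grandparent pair — two paths of length 4: r = 2·(1/2)^4 = 1/8).
r to a full sibling = 1/2 (full sibs share both parents — two paths of length 2: r = 2·(1/2)^2 = 1/2).
r to a half-sibling = 1/4 (half-sibs share one parent — one path of length 2: r = (1/2)^2 = 1/4).
r to a half first cousin = 0.0625 (half first cousins share one grandparent — one path of length 4: r = (1/2)^4 = 1/16).
Summing one r·B term per recipient: 2·0.125·0.0964 + 3·0.5·0.0171 + 2·0.25·0.32 + 3·0.0625·0.234 = 0.253625.

0.253625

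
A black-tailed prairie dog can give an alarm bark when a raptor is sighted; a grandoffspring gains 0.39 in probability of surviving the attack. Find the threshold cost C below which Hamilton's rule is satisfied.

0.0975

r to a grandoffspring = 0.25 (two parent–offspring links: r = (1/2)^2 = 1/4).
Hamilton's rule: n·r·B > C, so the trait is favored while C < n·r·B = 1·0.25·0.39 = 0.0975.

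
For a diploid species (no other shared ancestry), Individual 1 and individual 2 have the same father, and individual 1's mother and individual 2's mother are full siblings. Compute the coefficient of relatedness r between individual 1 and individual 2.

Wright's path rule: contributions from independent ancestry routes add.
Individual 1 and individual 2 are related in two ways: half-sibs through their shared father (r = 1/4) and first cousins through their mothers (r = 1/8).
r = 1/4 + 1/8 = 0.375.

0.375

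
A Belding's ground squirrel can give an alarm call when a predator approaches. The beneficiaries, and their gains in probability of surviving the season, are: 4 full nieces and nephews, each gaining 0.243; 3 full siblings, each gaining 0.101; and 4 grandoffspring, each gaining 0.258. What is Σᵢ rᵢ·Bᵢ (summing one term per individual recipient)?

r to a full niece or nephew = 1/4 (full aunt/uncle↔niece/nephew: two paths of length 3 through the shared grandparent pair: r = 2·(1/2)^3 = 1/4).
r to a full sibling = 1/2 (full sibs share both parents — two paths of length 2: r = 2·(1/2)^2 = 1/2).
r to a grandoffspring = 0.25 (two parent–offspring links: r = (1/2)^2 = 1/4).
Summing one r·B term per recipient: 4·0.25·0.243 + 3·0.5·0.101 + 4·0.25·0.258 = 0.6525.

0.6525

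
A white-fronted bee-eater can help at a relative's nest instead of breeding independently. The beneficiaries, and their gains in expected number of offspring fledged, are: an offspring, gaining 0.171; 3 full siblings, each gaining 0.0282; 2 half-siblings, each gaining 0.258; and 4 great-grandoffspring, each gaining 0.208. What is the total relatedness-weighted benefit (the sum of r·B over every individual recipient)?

0.3608

r to an offspring = 1/2 (one parent–offspring link: r = (1/2)^1 = 1/2).
r to a full sibling = 0.5 (full sibs share both parents — two paths of length 2: r = 2·(1/2)^2 = 1/2).
r to a half-sibling = 1/4 (half-sibs share one parent — one path of length 2: r = (1/2)^2 = 1/4).
r to a great-grandoffspring = 1/8 (three parent–offspring links: r = (1/2)^3 = 1/8).
Summing one r·B term per recipient: 1·0.5·0.171 + 3·0.5·0.0282 + 2·0.25·0.258 + 4·0.125·0.208 = 0.3608.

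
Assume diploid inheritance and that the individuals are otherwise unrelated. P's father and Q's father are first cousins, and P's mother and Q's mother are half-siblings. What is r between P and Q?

Wright's path rule: contributions from independent ancestry routes add.
P and Q are related in two ways: second cousins through their fathers (r = 1/32) and half first cousins through their mothers (r = 1/16).
r = 1/32 + 1/16 = 0.09375.

0.09375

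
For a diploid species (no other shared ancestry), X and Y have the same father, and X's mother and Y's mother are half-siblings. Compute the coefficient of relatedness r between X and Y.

0.3125

With two independent routes of shared ancestry, r is the sum of the two contributions.
X and Y are related in two ways: half-sibs through their shared father (r = 1/4) and half first cousins through their mothers (r = 1/16).
r = 1/4 + 1/16 = 0.3125.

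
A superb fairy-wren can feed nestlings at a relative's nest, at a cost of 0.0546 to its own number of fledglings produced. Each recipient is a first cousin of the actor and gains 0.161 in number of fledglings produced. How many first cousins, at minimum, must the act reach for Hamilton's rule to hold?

3

r to a first cousin = 0.125 (first cousins share one grandparent pair — two paths of length 4: r = 2·(1/2)^4 = 1/8).
Hamilton's rule: n·r·B > C  ⇒  n > C/(r·B) = 0.0546/(0.125·0.161) = 2.713.
The smallest integer exceeding 2.713 is 3.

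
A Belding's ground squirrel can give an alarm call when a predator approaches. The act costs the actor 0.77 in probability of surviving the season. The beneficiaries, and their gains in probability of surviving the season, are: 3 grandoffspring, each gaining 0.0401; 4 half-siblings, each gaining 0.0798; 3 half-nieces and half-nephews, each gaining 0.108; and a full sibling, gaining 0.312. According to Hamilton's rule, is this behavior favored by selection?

No

Hamilton's rule: the trait is favored when the sum of r·B over every recipient exceeds the actor's cost C.
r to a grandoffspring = 0.25 (two parent–offspring links: r = (1/2)^2 = 1/4).
r to a half-sibling = 1/4 (half-sibs share one parent — one path of length 2: r = (1/2)^2 = 1/4).
r to a half-niece or half-nephew = 1/8 (half-aunt/uncle↔niece/nephew: one path of length 3: r = (1/2)^3 = 1/8).
r to a full sibling = 1/2 (full sibs share both parents — two paths of length 2: r = 2·(1/2)^2 = 1/2).
Summing one r·B term per recipient: 3·0.25·0.0401 + 4·0.25·0.0798 + 3·0.125·0.108 + 1·0.5·0.312 = 0.306375.
0.306375 < 0.77: the indirect benefit is less than the cost.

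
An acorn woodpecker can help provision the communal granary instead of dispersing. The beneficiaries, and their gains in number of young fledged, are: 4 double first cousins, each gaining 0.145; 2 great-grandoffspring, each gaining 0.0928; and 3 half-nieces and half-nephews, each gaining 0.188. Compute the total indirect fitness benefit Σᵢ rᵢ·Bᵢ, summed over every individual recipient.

r to a double first cousin = 1/4 (double first cousins share both grandparent pairs — four paths of length 4: r = 4·(1/2)^4 = 1/4).
r to a great-grandoffspring = 0.125 (three parent–offspring links: r = (1/2)^3 = 1/8).
r to a half-niece or half-nephew = 1/8 (half-aunt/uncle↔niece/nephew: one path of length 3: r = (1/2)^3 = 1/8).
Summing one r·B term per recipient: 4·0.25·0.145 + 2·0.125·0.0928 + 3·0.125·0.188 = 0.2387.

0.2387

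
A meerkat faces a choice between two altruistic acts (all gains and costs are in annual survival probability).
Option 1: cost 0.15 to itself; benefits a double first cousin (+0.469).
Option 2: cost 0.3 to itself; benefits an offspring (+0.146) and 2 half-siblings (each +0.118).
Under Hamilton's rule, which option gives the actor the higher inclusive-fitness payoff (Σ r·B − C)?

Option 1: r to a double first cousin = 0.25.
Option 1: Σ r·B − C = (1·0.25·0.469) − 0.15 = -0.03275.
Option 2: r to an offspring = 0.5.
Option 2: r to a half-sibling = 0.25.
Option 2: Σ r·B − C = (1·0.5·0.146 + 2·0.25·0.118) − 0.3 = -0.168.
Option 1 has the higher net inclusive-fitness payoff.

Option 1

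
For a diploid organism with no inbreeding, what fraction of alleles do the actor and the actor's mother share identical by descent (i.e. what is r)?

Each parent–offspring link contributes a factor of 1/2, and independent paths through distinct common ancestors add.
One parent–offspring link: r = (1/2)^1 = 1/2.

0.5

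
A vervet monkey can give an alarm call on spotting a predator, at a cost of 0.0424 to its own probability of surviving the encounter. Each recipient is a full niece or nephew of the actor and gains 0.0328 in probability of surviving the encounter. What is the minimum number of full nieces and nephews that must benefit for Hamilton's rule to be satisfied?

6

r to a full niece or nephew = 0.25 (full aunt/uncle↔niece/nephew: two paths of length 3 through the shared grandparent pair: r = 2·(1/2)^3 = 1/4).
Hamilton's rule: n·r·B > C  ⇒  n > C/(r·B) = 0.0424/(0.25·0.0328) = 5.171.
The smallest integer exceeding 5.171 is 6.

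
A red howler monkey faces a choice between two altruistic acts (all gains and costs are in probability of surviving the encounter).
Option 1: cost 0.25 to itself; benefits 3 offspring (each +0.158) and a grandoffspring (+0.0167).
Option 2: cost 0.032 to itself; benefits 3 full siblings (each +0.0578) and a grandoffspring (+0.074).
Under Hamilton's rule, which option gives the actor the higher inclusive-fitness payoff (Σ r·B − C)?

Option 2

Option 1: r to an offspring = 0.5.
Option 1: r to a grandoffspring = 0.25.
Option 1: Σ r·B − C = (3·0.5·0.158 + 1·0.25·0.0167) − 0.25 = -0.008825.
Option 2: r to a full sibling = 0.5.
Option 2: r to a grandoffspring = 0.25.
Option 2: Σ r·B − C = (3·0.5·0.0578 + 1·0.25·0.074) − 0.032 = 0.0732.
Option 2 has the higher net inclusive-fitness payoff.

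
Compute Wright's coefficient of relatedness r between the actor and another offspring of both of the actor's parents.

0.5

Each parent–offspring link contributes a factor of 1/2, and independent paths through distinct common ancestors add.
Full sibs share both parents — two paths of length 2: r = 2·(1/2)^2 = 1/2.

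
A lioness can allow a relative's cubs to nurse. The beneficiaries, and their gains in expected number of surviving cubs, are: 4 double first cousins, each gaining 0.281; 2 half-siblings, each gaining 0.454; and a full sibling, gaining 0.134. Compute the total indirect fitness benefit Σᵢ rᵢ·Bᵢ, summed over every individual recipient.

0.575

r to a double first cousin = 1/4 (double first cousins share both grandparent pairs — four paths of length 4: r = 4·(1/2)^4 = 1/4).
r to a half-sibling = 0.25 (half-sibs share one parent — one path of length 2: r = (1/2)^2 = 1/4).
r to a full sibling = 1/2 (full sibs share both parents — two paths of length 2: r = 2·(1/2)^2 = 1/2).
Summing one r·B term per recipient: 4·0.25·0.281 + 2·0.25·0.454 + 1·0.5·0.134 = 0.575.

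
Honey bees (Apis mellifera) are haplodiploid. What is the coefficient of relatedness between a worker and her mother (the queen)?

0.5

One meiotic link between diploid queen and diploid daughter: r = 1/2.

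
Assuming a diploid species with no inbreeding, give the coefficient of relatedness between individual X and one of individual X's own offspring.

0.5

Each parent–offspring link contributes a factor of 1/2, and independent paths through distinct common ancestors add.
One parent–offspring link: r = (1/2)^1 = 1/2.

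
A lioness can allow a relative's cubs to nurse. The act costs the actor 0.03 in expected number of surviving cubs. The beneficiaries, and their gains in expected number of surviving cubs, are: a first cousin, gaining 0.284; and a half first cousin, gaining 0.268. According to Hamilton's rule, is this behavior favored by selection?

Yes

Hamilton's rule: the trait is favored when the sum of r·B over every recipient exceeds the actor's cost C.
r to a first cousin = 1/8 (first cousins share one grandparent pair — two paths of length 4: r = 2·(1/2)^4 = 1/8).
r to a half first cousin = 1/16 (half first cousins share one grandparent — one path of length 4: r = (1/2)^4 = 1/16).
Summing one r·B term per recipient: 1·0.125·0.284 + 1·0.0625·0.268 = 0.05225.
0.05225 > 0.03: the indirect benefit exceeds the cost.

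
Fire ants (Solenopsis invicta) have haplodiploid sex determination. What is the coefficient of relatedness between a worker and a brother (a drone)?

Her haploid brother carries none of their father's genes and a random half of their mother's genome; that half matches the maternal half of her own genome with probability 1/2: r = 1/2 · 1/2 = 1/4.

0.25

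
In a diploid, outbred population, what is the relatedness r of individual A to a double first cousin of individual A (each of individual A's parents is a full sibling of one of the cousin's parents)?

Each parent–offspring link contributes a factor of 1/2, and independent paths through distinct common ancestors add.
Double first cousins share both grandparent pairs — four paths of length 4: r = 4·(1/2)^4 = 1/4.

0.25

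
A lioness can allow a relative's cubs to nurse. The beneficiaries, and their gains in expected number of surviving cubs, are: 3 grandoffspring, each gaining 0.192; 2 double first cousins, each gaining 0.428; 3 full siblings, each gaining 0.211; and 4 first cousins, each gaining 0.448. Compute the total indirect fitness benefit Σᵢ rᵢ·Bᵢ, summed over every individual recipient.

0.8985

r to a grandoffspring = 1/4 (two parent–offspring links: r = (1/2)^2 = 1/4).
r to a double first cousin = 0.25 (double first cousins share both grandparent pairs — four paths of length 4: r = 4·(1/2)^4 = 1/4).
r to a full sibling = 1/2 (full sibs share both parents — two paths of length 2: r = 2·(1/2)^2 = 1/2).
r to a first cousin = 1/8 (first cousins share one grandparent pair — two paths of length 4: r = 2·(1/2)^4 = 1/8).
Summing one r·B term per recipient: 3·0.25·0.192 + 2·0.25·0.428 + 3·0.5·0.211 + 4·0.125·0.448 = 0.8985.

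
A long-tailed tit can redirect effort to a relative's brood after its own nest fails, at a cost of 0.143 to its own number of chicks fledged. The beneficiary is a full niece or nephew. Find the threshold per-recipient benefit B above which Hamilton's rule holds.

0.572

r to a full niece or nephew = 1/4 (full aunt/uncle↔niece/nephew: two paths of length 3 through the shared grandparent pair: r = 2·(1/2)^3 = 1/4).
Hamilton's rule with n recipients of equal r: n·r·B > C, so B > C/(n·r) = 0.143/(1·0.25) = 0.572.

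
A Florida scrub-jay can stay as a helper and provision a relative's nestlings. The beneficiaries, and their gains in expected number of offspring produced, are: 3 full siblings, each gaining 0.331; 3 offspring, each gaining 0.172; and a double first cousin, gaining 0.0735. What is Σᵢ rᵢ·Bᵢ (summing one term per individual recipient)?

0.772875

r to a full sibling = 1/2 (full sibs share both parents — two paths of length 2: r = 2·(1/2)^2 = 1/2).
r to an offspring = 0.5 (one parent–offspring link: r = (1/2)^1 = 1/2).
r to a double first cousin = 0.25 (double first cousins share both grandparent pairs — four paths of length 4: r = 4·(1/2)^4 = 1/4).
Summing one r·B term per recipient: 3·0.5·0.331 + 3·0.5·0.172 + 1·0.25·0.0735 = 0.772875.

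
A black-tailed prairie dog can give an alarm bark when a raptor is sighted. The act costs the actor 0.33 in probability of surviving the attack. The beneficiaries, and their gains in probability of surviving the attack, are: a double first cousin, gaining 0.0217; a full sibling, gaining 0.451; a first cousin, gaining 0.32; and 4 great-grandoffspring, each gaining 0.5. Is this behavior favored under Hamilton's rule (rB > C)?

Hamilton's rule: the trait is favored when the sum of r·B over every recipient exceeds the actor's cost C.
r to a double first cousin = 1/4 (double first cousins share both grandparent pairs — four paths of length 4: r = 4·(1/2)^4 = 1/4).
r to a full sibling = 1/2 (full sibs share both parents — two paths of length 2: r = 2·(1/2)^2 = 1/2).
r to a first cousin = 0.125 (first cousins share one grandparent pair — two paths of length 4: r = 2·(1/2)^4 = 1/8).
r to a great-grandoffspring = 0.125 (three parent–offspring links: r = (1/2)^3 = 1/8).
Summing one r·B term per recipient: 1·0.25·0.0217 + 1·0.5·0.451 + 1·0.125·0.32 + 4·0.125·0.5 = 0.520925.
0.520925 > 0.33: the indirect benefit exceeds the cost.

Yes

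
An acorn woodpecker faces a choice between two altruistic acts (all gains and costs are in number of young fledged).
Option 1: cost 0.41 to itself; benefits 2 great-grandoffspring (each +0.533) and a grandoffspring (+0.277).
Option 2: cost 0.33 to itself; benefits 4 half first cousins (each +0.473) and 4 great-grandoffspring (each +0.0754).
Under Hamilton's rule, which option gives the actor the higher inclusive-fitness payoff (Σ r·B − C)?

Option 1: r to a great-grandoffspring = 0.125.
Option 1: r to a grandoffspring = 0.25.
Option 1: Σ r·B − C = (2·0.125·0.533 + 1·0.25·0.277) − 0.41 = -0.2075.
Option 2: r to a half first cousin = 0.0625.
Option 2: r to a great-grandoffspring = 0.125.
Option 2: Σ r·B − C = (4·0.0625·0.473 + 4·0.125·0.0754) − 0.33 = -0.17405.
Option 2 has the higher net inclusive-fitness payoff.

Option 2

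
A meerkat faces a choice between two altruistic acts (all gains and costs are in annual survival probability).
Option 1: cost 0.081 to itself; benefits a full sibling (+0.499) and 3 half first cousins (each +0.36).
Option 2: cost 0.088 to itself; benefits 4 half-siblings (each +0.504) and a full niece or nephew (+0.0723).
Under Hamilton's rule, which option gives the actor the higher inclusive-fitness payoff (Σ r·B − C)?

Option 1: r to a full sibling = 0.5.
Option 1: r to a half first cousin = 0.0625.
Option 1: Σ r·B − C = (1·0.5·0.499 + 3·0.0625·0.36) − 0.081 = 0.236.
Option 2: r to a half-sibling = 0.25.
Option 2: r to a full niece or nephew = 0.25.
Option 2: Σ r·B − C = (4·0.25·0.504 + 1·0.25·0.0723) − 0.088 = 0.434075.
Option 2 has the higher net inclusive-fitness payoff.

Option 2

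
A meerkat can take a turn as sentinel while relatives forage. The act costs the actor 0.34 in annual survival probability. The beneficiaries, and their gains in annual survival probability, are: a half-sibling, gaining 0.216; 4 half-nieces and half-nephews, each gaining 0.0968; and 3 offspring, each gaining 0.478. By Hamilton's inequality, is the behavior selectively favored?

Hamilton's rule: the trait is favored when the sum of r·B over every recipient exceeds the actor's cost C.
r to a half-sibling = 1/4 (half-sibs share one parent — one path of length 2: r = (1/2)^2 = 1/4).
r to a half-niece or half-nephew = 0.125 (half-aunt/uncle↔niece/nephew: one path of length 3: r = (1/2)^3 = 1/8).
r to an offspring = 1/2 (one parent–offspring link: r = (1/2)^1 = 1/2).
Summing one r·B term per recipient: 1·0.25·0.216 + 4·0.125·0.0968 + 3·0.5·0.478 = 0.8194.
0.8194 > 0.34: the indirect benefit exceeds the cost.

Yes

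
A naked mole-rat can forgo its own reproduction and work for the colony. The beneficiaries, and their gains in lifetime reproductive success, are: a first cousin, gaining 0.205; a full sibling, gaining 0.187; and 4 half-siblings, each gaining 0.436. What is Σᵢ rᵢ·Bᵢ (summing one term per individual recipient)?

0.555125

r to a first cousin = 0.125 (first cousins share one grandparent pair — two paths of length 4: r = 2·(1/2)^4 = 1/8).
r to a full sibling = 1/2 (full sibs share both parents — two paths of length 2: r = 2·(1/2)^2 = 1/2).
r to a half-sibling = 0.25 (half-sibs share one parent — one path of length 2: r = (1/2)^2 = 1/4).
Summing one r·B term per recipient: 1·0.125·0.205 + 1·0.5·0.187 + 4·0.25·0.436 = 0.555125.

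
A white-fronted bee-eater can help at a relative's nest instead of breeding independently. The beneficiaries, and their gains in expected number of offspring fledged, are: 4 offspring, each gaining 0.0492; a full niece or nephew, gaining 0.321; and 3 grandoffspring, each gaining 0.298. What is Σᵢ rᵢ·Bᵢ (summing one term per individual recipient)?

0.40215

r to an offspring = 0.5 (one parent–offspring link: r = (1/2)^1 = 1/2).
r to a full niece or nephew = 1/4 (full aunt/uncle↔niece/nephew: two paths of length 3 through the shared grandparent pair: r = 2·(1/2)^3 = 1/4).
r to a grandoffspring = 0.25 (two parent–offspring links: r = (1/2)^2 = 1/4).
Summing one r·B term per recipient: 4·0.5·0.0492 + 1·0.25·0.321 + 3·0.25·0.298 = 0.40215.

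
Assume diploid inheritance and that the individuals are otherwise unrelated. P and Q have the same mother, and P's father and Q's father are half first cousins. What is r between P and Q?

Independent pedigree routes through distinct common ancestors add.
P and Q are related in two ways: half-sibs through their shared mother (r = 1/4) and half second cousins through their fathers (r = 1/64).
r = 1/4 + 1/64 = 0.265625.

0.265625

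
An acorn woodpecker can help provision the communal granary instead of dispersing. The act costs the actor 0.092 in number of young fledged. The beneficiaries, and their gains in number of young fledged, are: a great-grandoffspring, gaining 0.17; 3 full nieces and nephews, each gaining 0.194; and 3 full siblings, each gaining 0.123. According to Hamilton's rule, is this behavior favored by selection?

Yes

Hamilton's rule: the trait is favored when the sum of r·B over every recipient exceeds the actor's cost C.
r to a great-grandoffspring = 0.125 (three parent–offspring links: r = (1/2)^3 = 1/8).
r to a full niece or nephew = 0.25 (full aunt/uncle↔niece/nephew: two paths of length 3 through the shared grandparent pair: r = 2·(1/2)^3 = 1/4).
r to a full sibling = 1/2 (full sibs share both parents — two paths of length 2: r = 2·(1/2)^2 = 1/2).
Summing one r·B term per recipient: 1·0.125·0.17 + 3·0.25·0.194 + 3·0.5·0.123 = 0.35125.
0.35125 > 0.092: the indirect benefit exceeds the cost.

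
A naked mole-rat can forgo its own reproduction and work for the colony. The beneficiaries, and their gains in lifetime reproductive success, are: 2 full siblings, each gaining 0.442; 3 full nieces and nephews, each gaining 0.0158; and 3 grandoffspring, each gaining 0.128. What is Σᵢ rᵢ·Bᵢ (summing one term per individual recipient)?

0.54985

r to a full sibling = 0.5 (full sibs share both parents — two paths of length 2: r = 2·(1/2)^2 = 1/2).
r to a full niece or nephew = 1/4 (full aunt/uncle↔niece/nephew: two paths of length 3 through the shared grandparent pair: r = 2·(1/2)^3 = 1/4).
r to a grandoffspring = 1/4 (two parent–offspring links: r = (1/2)^2 = 1/4).
Summing one r·B term per recipient: 2·0.5·0.442 + 3·0.25·0.0158 + 3·0.25·0.128 = 0.54985.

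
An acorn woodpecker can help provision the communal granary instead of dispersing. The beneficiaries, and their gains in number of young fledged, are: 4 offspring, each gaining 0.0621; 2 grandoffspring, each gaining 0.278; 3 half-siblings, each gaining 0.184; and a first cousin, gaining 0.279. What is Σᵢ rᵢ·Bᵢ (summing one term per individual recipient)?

0.436075

r to an offspring = 0.5 (one parent–offspring link: r = (1/2)^1 = 1/2).
r to a grandoffspring = 0.25 (two parent–offspring links: r = (1/2)^2 = 1/4).
r to a half-sibling = 0.25 (half-sibs share one parent — one path of length 2: r = (1/2)^2 = 1/4).
r to a first cousin = 1/8 (first cousins share one grandparent pair — two paths of length 4: r = 2·(1/2)^4 = 1/8).
Summing one r·B term per recipient: 4·0.5·0.0621 + 2·0.25·0.278 + 3·0.25·0.184 + 1·0.125·0.279 = 0.436075.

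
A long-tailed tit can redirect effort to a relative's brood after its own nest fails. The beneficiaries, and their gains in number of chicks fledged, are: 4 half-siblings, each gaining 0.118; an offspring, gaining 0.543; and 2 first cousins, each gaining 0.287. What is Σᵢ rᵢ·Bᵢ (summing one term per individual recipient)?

r to a half-sibling = 1/4 (half-sibs share one parent — one path of length 2: r = (1/2)^2 = 1/4).
r to an offspring = 0.5 (one parent–offspring link: r = (1/2)^1 = 1/2).
r to a first cousin = 1/8 (first cousins share one grandparent pair — two paths of length 4: r = 2·(1/2)^4 = 1/8).
Summing one r·B term per recipient: 4·0.25·0.118 + 1·0.5·0.543 + 2·0.125·0.287 = 0.46125.

0.46125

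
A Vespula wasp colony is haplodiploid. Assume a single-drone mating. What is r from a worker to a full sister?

Haplodiploid full sisters inherit their father's entire haploid genome identically (contributing 1/2) and on average half of their mother's contribution (1/2 · 1/2 = 1/4); r = 1/2 + 1/4 = 3/4.

0.75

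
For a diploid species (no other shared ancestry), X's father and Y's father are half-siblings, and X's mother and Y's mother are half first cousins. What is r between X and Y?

0.078125

With two independent routes of shared ancestry, r is the sum of the two contributions.
X and Y are related in two ways: half first cousins through their fathers (r = 1/16) and half second cousins through their mothers (r = 1/64).
r = 1/16 + 1/64 = 5/64 = 0.078125.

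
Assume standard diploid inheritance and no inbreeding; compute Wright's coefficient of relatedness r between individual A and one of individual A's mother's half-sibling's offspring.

0.0625

Each parent–offspring link contributes a factor of 1/2, and independent paths through distinct common ancestors add.
Half first cousins share one grandparent — one path of length 4: r = (1/2)^4 = 1/16.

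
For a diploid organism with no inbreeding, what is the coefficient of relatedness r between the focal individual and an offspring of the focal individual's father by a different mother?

Each parent–offspring link contributes a factor of 1/2, and independent paths through distinct common ancestors add.
Half-sibs share one parent — one path of length 2: r = (1/2)^2 = 1/4.

0.25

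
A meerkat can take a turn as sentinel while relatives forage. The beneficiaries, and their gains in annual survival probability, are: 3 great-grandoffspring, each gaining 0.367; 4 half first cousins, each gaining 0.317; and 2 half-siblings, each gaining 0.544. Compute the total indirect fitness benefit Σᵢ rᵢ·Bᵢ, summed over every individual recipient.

0.488875

r to a great-grandoffspring = 1/8 (three parent–offspring links: r = (1/2)^3 = 1/8).
r to a half first cousin = 1/16 (half first cousins share one grandparent — one path of length 4: r = (1/2)^4 = 1/16).
r to a half-sibling = 0.25 (half-sibs share one parent — one path of length 2: r = (1/2)^2 = 1/4).
Summing one r·B term per recipient: 3·0.125·0.367 + 4·0.0625·0.317 + 2·0.25·0.544 = 0.488875.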